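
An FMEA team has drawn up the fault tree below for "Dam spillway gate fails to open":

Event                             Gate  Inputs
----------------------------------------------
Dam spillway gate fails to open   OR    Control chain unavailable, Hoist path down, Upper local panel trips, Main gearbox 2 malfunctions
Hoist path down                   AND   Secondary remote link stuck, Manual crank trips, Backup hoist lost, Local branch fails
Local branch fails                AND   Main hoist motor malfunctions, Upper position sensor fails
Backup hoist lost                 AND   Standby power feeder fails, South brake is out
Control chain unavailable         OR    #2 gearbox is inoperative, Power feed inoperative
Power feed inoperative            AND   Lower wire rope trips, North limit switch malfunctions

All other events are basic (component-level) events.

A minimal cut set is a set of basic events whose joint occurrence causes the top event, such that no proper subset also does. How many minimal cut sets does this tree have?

5

Power feed inoperative [AND]: one cut set from each child combined → 1 × 1 = 1 cut set(s).
Control chain unavailable [OR]: union of children's cut sets → 2 cut set(s).
Backup hoist lost [AND]: one cut set from each child combined → 1 × 1 = 1 cut set(s).
Local branch fails [AND]: one cut set from each child combined → 1 × 1 = 1 cut set(s).
Hoist path down [AND]: one cut set from each child combined → 1 × 1 × 1 × 1 = 1 cut set(s).
Dam spillway gate fails to open [OR]: union of children's cut sets → 5 cut set(s).
Minimal cut sets: {#2 gearbox is inoperative}; {Lower wire rope trips, North limit switch malfunctions}; {Main hoist motor malfunctions, Manual crank trips, Secondary remote link stuck, South brake is out, Standby power feeder fails, Upper position sensor fails}; {Upper local panel trips}; {Main gearbox 2 malfunctions}.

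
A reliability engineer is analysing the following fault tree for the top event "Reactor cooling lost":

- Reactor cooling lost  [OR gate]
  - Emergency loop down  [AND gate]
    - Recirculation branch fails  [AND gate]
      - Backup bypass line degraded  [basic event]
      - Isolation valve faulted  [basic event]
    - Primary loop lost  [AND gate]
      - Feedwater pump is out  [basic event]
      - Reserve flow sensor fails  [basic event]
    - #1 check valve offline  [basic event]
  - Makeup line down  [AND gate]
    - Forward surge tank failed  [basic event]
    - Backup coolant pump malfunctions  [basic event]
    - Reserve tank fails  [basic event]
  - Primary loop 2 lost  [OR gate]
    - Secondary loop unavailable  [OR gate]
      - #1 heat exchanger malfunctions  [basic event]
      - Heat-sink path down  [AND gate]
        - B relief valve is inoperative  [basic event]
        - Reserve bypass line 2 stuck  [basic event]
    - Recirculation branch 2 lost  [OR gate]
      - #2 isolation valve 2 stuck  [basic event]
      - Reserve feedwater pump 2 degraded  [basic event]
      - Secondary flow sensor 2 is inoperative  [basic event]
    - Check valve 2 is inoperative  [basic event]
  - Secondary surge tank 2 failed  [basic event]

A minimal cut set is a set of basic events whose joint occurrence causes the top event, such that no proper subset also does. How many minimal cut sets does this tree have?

Recirculation branch fails [AND]: one cut set from each child combined → 1 × 1 = 1 cut set(s).
Primary loop lost [AND]: one cut set from each child combined → 1 × 1 = 1 cut set(s).
Emergency loop down [AND]: one cut set from each child combined → 1 × 1 × 1 = 1 cut set(s).
Makeup line down [AND]: one cut set from each child combined → 1 × 1 × 1 = 1 cut set(s).
Heat-sink path down [AND]: one cut set from each child combined → 1 × 1 = 1 cut set(s).
Secondary loop unavailable [OR]: union of children's cut sets → 2 cut set(s).
Recirculation branch 2 lost [OR]: union of children's cut sets → 3 cut set(s).
Primary loop 2 lost [OR]: union of children's cut sets → 6 cut set(s).
Reactor cooling lost [OR]: union of children's cut sets → 9 cut set(s).
Minimal cut sets: {#1 check valve offline, Backup bypass line degraded, Feedwater pump is out, Isolation valve faulted, Reserve flow sensor fails}; {Backup coolant pump malfunctions, Forward surge tank failed, Reserve tank fails}; {#1 heat exchanger malfunctions}; {B relief valve is inoperative, Reserve bypass line 2 stuck}; {#2 isolation valve 2 stuck}; {Reserve feedwater pump 2 degraded}; {Secondary flow sensor 2 is inoperative}; {Check valve 2 is inoperative}; {Secondary surge tank 2 failed}.

9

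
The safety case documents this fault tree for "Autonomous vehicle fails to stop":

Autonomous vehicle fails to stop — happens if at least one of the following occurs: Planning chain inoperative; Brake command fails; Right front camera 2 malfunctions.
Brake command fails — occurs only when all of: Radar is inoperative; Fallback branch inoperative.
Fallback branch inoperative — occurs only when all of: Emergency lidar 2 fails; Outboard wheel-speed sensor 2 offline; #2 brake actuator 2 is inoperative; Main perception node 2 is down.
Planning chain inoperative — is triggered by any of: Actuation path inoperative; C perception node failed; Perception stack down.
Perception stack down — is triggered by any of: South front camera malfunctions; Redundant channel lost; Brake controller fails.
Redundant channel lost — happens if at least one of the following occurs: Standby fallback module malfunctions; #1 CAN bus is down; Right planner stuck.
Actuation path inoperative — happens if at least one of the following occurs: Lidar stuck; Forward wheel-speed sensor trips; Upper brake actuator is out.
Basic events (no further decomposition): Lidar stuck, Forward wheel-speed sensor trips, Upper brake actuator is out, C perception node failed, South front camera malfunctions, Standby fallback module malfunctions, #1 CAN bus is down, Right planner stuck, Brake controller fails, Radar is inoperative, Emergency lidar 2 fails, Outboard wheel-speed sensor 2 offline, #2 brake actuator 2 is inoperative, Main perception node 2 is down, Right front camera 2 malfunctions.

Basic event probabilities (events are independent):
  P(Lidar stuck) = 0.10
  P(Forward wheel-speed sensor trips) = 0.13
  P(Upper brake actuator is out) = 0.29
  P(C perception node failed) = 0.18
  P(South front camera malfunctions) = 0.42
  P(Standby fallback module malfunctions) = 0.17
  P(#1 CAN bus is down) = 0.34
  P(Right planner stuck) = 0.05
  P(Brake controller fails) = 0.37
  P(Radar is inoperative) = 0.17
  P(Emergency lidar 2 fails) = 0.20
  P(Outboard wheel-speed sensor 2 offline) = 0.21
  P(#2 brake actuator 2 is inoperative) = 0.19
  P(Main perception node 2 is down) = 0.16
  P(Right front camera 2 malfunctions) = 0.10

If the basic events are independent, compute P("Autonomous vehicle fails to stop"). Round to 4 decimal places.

0.9220

P(Actuation path inoperative) [OR] = 1 − (1−0.10) × (1−0.13) × (1−0.29) = 0.444070
P(Redundant channel lost) [OR] = 1 − (1−0.17) × (1−0.34) × (1−0.05) = 0.479590
P(Perception stack down) [OR] = 1 − (1−0.42) × (1−0.479590) × (1−0.37) = 0.809842
P(Planning chain inoperative) [OR] = 1 − (1−0.444070) × (1−0.18) × (1−0.809842) = 0.913314
P(Fallback branch inoperative) [AND] = 0.20 × 0.21 × 0.19 × 0.16 = 0.001277
P(Brake command fails) [AND] = 0.17 × 0.001277 = 0.000217
P(Autonomous vehicle fails to stop) [OR] = 1 − (1−0.913314) × (1−0.000217) × (1−0.10) = 0.922000
Rounded to 4 decimal places: P(Autonomous vehicle fails to stop) ≈ 0.9220.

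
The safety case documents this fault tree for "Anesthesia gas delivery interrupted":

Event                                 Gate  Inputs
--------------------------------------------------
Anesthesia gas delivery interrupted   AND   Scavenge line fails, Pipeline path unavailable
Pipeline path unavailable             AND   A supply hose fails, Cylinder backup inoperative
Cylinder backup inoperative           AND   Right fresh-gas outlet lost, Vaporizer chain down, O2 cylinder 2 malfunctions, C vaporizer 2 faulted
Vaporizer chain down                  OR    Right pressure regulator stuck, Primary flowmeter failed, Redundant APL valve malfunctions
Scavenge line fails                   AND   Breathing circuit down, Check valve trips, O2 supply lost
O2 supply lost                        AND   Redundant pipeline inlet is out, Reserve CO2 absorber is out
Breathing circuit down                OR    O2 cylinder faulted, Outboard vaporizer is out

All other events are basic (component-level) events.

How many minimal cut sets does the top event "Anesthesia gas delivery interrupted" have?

Breathing circuit down [OR]: union of children's cut sets → 2 cut set(s).
O2 supply lost [AND]: one cut set from each child combined → 1 × 1 = 1 cut set(s).
Scavenge line fails [AND]: one cut set from each child combined → 2 × 1 × 1 = 2 cut set(s).
Vaporizer chain down [OR]: union of children's cut sets → 3 cut set(s).
Cylinder backup inoperative [AND]: one cut set from each child combined → 1 × 3 × 1 × 1 = 3 cut set(s).
Pipeline path unavailable [AND]: one cut set from each child combined → 1 × 3 = 3 cut set(s).
Anesthesia gas delivery interrupted [AND]: one cut set from each child combined → 2 × 3 = 6 cut set(s).
Minimal cut sets: {A supply hose fails, C vaporizer 2 faulted, Check valve trips, O2 cylinder 2 malfunctions, O2 cylinder faulted, Redundant pipeline inlet is out, Reserve CO2 absorber is out, Right fresh-gas outlet lost, Right pressure regulator stuck}; {A supply hose fails, C vaporizer 2 faulted, Check valve trips, O2 cylinder 2 malfunctions, O2 cylinder faulted, Primary flowmeter failed, Redundant pipeline inlet is out, Reserve CO2 absorber is out, Right fresh-gas outlet lost}; {A supply hose fails, C vaporizer 2 faulted, Check valve trips, O2 cylinder 2 malfunctions, O2 cylinder faulted, Redundant APL valve malfunctions, Redundant pipeline inlet is out, Reserve CO2 absorber is out, Right fresh-gas outlet lost}; {A supply hose fails, C vaporizer 2 faulted, Check valve trips, O2 cylinder 2 malfunctions, Outboard vaporizer is out, Redundant pipeline inlet is out, Reserve CO2 absorber is out, Right fresh-gas outlet lost, Right pressure regulator stuck}; {A supply hose fails, C vaporizer 2 faulted, Check valve trips, O2 cylinder 2 malfunctions, Outboard vaporizer is out, Primary flowmeter failed, Redundant pipeline inlet is out, Reserve CO2 absorber is out, Right fresh-gas outlet lost}; {A supply hose fails, C vaporizer 2 faulted, Check valve trips, O2 cylinder 2 malfunctions, Outboard vaporizer is out, Redundant APL valve malfunctions, Redundant pipeline inlet is out, Reserve CO2 absorber is out, Right fresh-gas outlet lost}.

6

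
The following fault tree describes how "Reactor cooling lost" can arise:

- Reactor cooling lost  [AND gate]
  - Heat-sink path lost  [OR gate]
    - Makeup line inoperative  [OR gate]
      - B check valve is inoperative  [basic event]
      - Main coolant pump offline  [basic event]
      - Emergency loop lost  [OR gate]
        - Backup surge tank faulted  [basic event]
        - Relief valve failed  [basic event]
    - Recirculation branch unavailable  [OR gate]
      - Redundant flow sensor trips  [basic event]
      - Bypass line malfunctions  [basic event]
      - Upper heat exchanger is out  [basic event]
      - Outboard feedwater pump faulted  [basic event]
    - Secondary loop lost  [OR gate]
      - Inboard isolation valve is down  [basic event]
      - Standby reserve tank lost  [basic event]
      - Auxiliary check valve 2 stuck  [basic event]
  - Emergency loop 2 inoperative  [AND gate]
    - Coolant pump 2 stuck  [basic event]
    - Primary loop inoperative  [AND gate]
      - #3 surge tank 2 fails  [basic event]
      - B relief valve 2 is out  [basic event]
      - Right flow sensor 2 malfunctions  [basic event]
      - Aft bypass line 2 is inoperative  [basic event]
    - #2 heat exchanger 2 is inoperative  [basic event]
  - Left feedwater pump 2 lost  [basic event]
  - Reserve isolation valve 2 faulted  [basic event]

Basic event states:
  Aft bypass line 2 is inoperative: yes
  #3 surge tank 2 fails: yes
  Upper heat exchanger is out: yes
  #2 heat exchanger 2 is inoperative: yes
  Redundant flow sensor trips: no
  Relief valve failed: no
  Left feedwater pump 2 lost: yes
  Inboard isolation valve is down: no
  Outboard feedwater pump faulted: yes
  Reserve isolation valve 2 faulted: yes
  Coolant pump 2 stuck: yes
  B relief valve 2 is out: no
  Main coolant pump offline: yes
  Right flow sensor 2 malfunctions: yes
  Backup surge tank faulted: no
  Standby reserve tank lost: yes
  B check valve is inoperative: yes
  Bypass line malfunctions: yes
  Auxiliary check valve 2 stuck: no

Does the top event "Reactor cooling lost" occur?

No

Emergency loop lost [OR]: Backup surge tank faulted=not, Relief valve failed=not → no input occurs → does not occur.
Makeup line inoperative [OR]: B check valve is inoperative=occurs, Main coolant pump offline=occurs, Emergency loop lost=not → at least one input occurs → occurs.
Recirculation branch unavailable [OR]: Redundant flow sensor trips=not, Bypass line malfunctions=occurs, Upper heat exchanger is out=occurs, Outboard feedwater pump faulted=occurs → at least one input occurs → occurs.
Secondary loop lost [OR]: Inboard isolation valve is down=not, Standby reserve tank lost=occurs, Auxiliary check valve 2 stuck=not → at least one input occurs → occurs.
Heat-sink path lost [OR]: Makeup line inoperative=occurs, Recirculation branch unavailable=occurs, Secondary loop lost=occurs → at least one input occurs → occurs.
Primary loop inoperative [AND]: #3 surge tank 2 fails=occurs, B relief valve 2 is out=not, Right flow sensor 2 malfunctions=occurs, Aft bypass line 2 is inoperative=occurs → not all inputs occur → does not occur.
Emergency loop 2 inoperative [AND]: Coolant pump 2 stuck=occurs, Primary loop inoperative=not, #2 heat exchanger 2 is inoperative=occurs → not all inputs occur → does not occur.
Reactor cooling lost [AND]: Heat-sink path lost=occurs, Emergency loop 2 inoperative=not, Left feedwater pump 2 lost=occurs, Reserve isolation valve 2 faulted=occurs → not all inputs occur → does not occur.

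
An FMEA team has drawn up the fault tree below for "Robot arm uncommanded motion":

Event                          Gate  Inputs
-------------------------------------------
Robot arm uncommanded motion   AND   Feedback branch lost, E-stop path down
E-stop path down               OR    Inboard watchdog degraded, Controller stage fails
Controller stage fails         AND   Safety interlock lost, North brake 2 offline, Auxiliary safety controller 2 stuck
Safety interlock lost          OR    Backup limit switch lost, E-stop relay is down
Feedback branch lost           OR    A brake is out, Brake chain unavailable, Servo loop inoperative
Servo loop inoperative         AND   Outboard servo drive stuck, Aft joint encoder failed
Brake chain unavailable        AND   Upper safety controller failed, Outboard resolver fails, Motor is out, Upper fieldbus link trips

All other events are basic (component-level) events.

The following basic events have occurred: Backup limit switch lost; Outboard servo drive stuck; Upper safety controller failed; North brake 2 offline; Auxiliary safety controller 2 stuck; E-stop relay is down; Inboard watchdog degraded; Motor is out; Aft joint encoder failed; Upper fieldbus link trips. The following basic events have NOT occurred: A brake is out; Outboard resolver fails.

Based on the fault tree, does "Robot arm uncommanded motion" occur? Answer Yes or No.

Yes

Brake chain unavailable [AND]: Upper safety controller failed=occurs, Outboard resolver fails=not, Motor is out=occurs, Upper fieldbus link trips=occurs → not all inputs occur → does not occur.
Servo loop inoperative [AND]: Outboard servo drive stuck=occurs, Aft joint encoder failed=occurs → all inputs occur → occurs.
Feedback branch lost [OR]: A brake is out=not, Brake chain unavailable=not, Servo loop inoperative=occurs → at least one input occurs → occurs.
Safety interlock lost [OR]: Backup limit switch lost=occurs, E-stop relay is down=occurs → at least one input occurs → occurs.
Controller stage fails [AND]: Safety interlock lost=occurs, North brake 2 offline=occurs, Auxiliary safety controller 2 stuck=occurs → all inputs occur → occurs.
E-stop path down [OR]: Inboard watchdog degraded=occurs, Controller stage fails=occurs → at least one input occurs → occurs.
Robot arm uncommanded motion [AND]: Feedback branch lost=occurs, E-stop path down=occurs → all inputs occur → occurs.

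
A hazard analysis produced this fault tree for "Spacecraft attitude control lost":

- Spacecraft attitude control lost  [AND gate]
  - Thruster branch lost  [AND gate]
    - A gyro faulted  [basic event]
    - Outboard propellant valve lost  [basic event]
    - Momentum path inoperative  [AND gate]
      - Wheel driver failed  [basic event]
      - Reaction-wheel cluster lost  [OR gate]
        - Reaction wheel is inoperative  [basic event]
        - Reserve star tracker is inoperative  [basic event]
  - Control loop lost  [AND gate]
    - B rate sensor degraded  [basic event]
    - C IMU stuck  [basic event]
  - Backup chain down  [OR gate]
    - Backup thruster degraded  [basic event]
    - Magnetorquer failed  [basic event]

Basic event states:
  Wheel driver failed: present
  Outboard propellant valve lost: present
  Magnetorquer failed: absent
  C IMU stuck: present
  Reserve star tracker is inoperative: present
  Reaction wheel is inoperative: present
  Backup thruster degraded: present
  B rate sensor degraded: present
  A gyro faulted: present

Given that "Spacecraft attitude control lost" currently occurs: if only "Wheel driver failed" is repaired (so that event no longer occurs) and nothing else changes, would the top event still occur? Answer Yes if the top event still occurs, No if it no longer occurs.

Counterfactual: set "Wheel driver failed" to not occurred.
Reaction-wheel cluster lost [OR]: Reaction wheel is inoperative=occurs, Reserve star tracker is inoperative=occurs → at least one input occurs → occurs.
Momentum path inoperative [AND]: Wheel driver failed=not, Reaction-wheel cluster lost=occurs → not all inputs occur → does not occur.
Thruster branch lost [AND]: A gyro faulted=occurs, Outboard propellant valve lost=occurs, Momentum path inoperative=not → not all inputs occur → does not occur.
Control loop lost [AND]: B rate sensor degraded=occurs, C IMU stuck=occurs → all inputs occur → occurs.
Backup chain down [OR]: Backup thruster degraded=occurs, Magnetorquer failed=not → at least one input occurs → occurs.
Spacecraft attitude control lost [AND]: Thruster branch lost=not, Control loop lost=occurs, Backup chain down=occurs → not all inputs occur → does not occur.

No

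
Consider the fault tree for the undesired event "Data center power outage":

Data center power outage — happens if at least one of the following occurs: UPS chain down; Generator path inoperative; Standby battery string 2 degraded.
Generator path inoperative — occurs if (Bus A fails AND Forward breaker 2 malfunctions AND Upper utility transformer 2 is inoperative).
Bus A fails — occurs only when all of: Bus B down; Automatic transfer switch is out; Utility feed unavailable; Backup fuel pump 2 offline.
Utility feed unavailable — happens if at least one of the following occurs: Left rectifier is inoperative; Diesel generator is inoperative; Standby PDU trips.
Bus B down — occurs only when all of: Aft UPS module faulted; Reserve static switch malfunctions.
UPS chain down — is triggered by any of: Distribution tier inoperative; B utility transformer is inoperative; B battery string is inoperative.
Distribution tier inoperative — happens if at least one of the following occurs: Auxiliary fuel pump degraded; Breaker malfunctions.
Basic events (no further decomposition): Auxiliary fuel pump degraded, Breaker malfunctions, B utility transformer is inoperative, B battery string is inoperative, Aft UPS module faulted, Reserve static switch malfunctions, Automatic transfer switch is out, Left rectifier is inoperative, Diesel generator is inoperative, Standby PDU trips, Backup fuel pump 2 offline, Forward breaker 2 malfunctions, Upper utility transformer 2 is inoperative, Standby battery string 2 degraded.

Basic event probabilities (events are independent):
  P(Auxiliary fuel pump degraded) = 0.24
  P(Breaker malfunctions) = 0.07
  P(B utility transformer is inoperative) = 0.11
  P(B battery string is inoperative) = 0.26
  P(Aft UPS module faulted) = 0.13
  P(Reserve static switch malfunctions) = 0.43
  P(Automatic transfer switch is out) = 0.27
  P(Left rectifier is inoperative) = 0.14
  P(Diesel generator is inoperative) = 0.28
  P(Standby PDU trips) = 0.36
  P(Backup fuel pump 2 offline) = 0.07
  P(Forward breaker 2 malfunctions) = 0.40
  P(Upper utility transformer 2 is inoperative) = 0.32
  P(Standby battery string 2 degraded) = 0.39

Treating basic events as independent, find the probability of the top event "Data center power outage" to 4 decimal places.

P(Distribution tier inoperative) [OR] = 1 − (1−0.24) × (1−0.07) = 0.293200
P(UPS chain down) [OR] = 1 − (1−0.293200) × (1−0.11) × (1−0.26) = 0.534502
P(Bus B down) [AND] = 0.13 × 0.43 = 0.055900
P(Utility feed unavailable) [OR] = 1 − (1−0.14) × (1−0.28) × (1−0.36) = 0.603712
P(Bus A fails) [AND] = 0.055900 × 0.27 × 0.603712 × 0.07 = 0.000638
P(Generator path inoperative) [AND] = 0.000638 × 0.40 × 0.32 = 0.000082
P(Data center power outage) [OR] = 1 − (1−0.534502) × (1−0.000082) × (1−0.39) = 0.716070
Rounded to 4 decimal places: P(Data center power outage) ≈ 0.7161.

0.7161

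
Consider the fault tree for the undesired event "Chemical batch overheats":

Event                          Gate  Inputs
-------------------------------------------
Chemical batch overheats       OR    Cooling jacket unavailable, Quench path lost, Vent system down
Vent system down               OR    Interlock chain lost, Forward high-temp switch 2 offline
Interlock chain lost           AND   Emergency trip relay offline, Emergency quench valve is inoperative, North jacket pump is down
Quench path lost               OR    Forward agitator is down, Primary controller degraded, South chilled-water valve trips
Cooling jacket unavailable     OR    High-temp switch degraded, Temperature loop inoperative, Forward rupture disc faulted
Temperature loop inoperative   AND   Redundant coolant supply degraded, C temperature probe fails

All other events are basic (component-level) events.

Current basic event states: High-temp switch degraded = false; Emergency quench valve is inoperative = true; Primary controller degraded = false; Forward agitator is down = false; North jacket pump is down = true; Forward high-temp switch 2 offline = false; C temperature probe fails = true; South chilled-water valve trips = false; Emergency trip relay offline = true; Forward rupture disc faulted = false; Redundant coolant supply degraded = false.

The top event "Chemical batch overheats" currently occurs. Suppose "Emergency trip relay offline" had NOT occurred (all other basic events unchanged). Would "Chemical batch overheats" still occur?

Counterfactual: set "Emergency trip relay offline" to not occurred.
Temperature loop inoperative [AND]: Redundant coolant supply degraded=not, C temperature probe fails=occurs → not all inputs occur → does not occur.
Cooling jacket unavailable [OR]: High-temp switch degraded=not, Temperature loop inoperative=not, Forward rupture disc faulted=not → no input occurs → does not occur.
Quench path lost [OR]: Forward agitator is down=not, Primary controller degraded=not, South chilled-water valve trips=not → no input occurs → does not occur.
Interlock chain lost [AND]: Emergency trip relay offline=not, Emergency quench valve is inoperative=occurs, North jacket pump is down=occurs → not all inputs occur → does not occur.
Vent system down [OR]: Interlock chain lost=not, Forward high-temp switch 2 offline=not → no input occurs → does not occur.
Chemical batch overheats [OR]: Cooling jacket unavailable=not, Quench path lost=not, Vent system down=not → no input occurs → does not occur.

No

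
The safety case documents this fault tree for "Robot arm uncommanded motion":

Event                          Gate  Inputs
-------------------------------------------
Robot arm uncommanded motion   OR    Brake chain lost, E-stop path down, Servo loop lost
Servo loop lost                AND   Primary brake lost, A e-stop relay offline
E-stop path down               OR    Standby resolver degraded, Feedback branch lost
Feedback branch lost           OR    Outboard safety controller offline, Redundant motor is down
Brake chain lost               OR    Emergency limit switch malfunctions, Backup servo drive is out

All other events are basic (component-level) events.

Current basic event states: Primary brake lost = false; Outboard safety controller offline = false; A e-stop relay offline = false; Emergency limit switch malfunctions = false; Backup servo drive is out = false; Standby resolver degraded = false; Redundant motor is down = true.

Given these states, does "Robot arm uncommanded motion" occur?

Brake chain lost [OR]: Emergency limit switch malfunctions=not, Backup servo drive is out=not → no input occurs → does not occur.
Feedback branch lost [OR]: Outboard safety controller offline=not, Redundant motor is down=occurs → at least one input occurs → occurs.
E-stop path down [OR]: Standby resolver degraded=not, Feedback branch lost=occurs → at least one input occurs → occurs.
Servo loop lost [AND]: Primary brake lost=not, A e-stop relay offline=not → not all inputs occur → does not occur.
Robot arm uncommanded motion [OR]: Brake chain lost=not, E-stop path down=occurs, Servo loop lost=not → at least one input occurs → occurs.

Yes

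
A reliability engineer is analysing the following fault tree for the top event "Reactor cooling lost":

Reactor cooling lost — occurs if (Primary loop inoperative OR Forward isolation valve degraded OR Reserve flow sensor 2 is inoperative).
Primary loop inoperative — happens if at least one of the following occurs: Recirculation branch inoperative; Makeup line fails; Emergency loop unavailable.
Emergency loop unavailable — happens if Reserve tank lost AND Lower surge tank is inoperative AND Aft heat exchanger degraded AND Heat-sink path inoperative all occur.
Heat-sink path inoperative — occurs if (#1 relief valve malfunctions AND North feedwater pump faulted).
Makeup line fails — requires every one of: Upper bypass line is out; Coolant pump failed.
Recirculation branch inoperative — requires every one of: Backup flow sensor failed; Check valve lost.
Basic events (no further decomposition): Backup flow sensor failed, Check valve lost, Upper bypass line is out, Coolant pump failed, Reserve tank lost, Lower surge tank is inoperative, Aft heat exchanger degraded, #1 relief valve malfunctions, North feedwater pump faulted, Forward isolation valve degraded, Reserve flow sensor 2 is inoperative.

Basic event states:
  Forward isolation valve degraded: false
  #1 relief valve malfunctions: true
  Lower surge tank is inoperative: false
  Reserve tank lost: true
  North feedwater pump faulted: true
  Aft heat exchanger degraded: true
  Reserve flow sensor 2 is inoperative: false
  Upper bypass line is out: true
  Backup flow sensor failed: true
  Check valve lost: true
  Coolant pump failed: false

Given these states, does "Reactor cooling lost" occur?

Recirculation branch inoperative [AND]: Backup flow sensor failed=occurs, Check valve lost=occurs → all inputs occur → occurs.
Makeup line fails [AND]: Upper bypass line is out=occurs, Coolant pump failed=not → not all inputs occur → does not occur.
Heat-sink path inoperative [AND]: #1 relief valve malfunctions=occurs, North feedwater pump faulted=occurs → all inputs occur → occurs.
Emergency loop unavailable [AND]: Reserve tank lost=occurs, Lower surge tank is inoperative=not, Aft heat exchanger degraded=occurs, Heat-sink path inoperative=occurs → not all inputs occur → does not occur.
Primary loop inoperative [OR]: Recirculation branch inoperative=occurs, Makeup line fails=not, Emergency loop unavailable=not → at least one input occurs → occurs.
Reactor cooling lost [OR]: Primary loop inoperative=occurs, Forward isolation valve degraded=not, Reserve flow sensor 2 is inoperative=not → at least one input occurs → occurs.

Yes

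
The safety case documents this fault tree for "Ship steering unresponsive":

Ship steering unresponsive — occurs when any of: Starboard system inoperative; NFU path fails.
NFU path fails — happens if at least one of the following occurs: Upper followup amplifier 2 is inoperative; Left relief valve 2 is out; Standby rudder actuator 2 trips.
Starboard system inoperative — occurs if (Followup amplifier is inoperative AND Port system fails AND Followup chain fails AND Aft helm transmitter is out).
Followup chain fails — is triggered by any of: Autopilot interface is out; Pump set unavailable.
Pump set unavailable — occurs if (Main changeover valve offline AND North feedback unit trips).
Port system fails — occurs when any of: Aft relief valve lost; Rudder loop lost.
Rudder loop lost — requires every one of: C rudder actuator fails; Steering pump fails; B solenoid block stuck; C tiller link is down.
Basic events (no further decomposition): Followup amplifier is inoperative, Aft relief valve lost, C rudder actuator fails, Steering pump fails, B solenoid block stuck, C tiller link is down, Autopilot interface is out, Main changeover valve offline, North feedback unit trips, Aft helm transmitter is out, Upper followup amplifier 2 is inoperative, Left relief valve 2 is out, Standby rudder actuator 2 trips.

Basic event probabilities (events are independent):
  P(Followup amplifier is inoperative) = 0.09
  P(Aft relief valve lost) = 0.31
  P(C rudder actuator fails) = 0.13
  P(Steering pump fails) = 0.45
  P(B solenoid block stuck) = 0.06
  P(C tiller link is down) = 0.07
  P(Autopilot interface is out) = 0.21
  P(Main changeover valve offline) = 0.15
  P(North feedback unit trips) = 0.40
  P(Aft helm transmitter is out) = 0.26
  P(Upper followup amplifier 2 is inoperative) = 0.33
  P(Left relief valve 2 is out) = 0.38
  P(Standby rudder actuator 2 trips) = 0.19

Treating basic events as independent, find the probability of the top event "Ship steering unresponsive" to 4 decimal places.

0.6642

P(Rudder loop lost) [AND] = 0.13 × 0.45 × 0.06 × 0.07 = 0.000246
P(Port system fails) [OR] = 1 − (1−0.31) × (1−0.000246) = 0.310170
P(Pump set unavailable) [AND] = 0.15 × 0.40 = 0.060000
P(Followup chain fails) [OR] = 1 − (1−0.21) × (1−0.060000) = 0.257400
P(Starboard system inoperative) [AND] = 0.09 × 0.310170 × 0.257400 × 0.26 = 0.001868
P(NFU path fails) [OR] = 1 − (1−0.33) × (1−0.38) × (1−0.19) = 0.663526
P(Ship steering unresponsive) [OR] = 1 − (1−0.001868) × (1−0.663526) = 0.664155
Rounded to 4 decimal places: P(Ship steering unresponsive) ≈ 0.6642.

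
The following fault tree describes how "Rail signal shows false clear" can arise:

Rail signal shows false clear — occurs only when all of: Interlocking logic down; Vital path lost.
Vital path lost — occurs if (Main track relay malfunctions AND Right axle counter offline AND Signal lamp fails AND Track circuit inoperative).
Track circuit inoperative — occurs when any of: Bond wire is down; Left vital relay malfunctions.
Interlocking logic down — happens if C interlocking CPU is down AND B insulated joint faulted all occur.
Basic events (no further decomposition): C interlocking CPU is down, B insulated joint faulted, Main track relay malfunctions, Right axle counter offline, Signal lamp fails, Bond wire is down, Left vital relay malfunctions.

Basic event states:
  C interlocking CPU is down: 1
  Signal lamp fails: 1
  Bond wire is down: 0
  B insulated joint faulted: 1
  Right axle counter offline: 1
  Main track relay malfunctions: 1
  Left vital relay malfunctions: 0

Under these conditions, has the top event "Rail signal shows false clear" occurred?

No

Interlocking logic down [AND]: C interlocking CPU is down=occurs, B insulated joint faulted=occurs → all inputs occur → occurs.
Track circuit inoperative [OR]: Bond wire is down=not, Left vital relay malfunctions=not → no input occurs → does not occur.
Vital path lost [AND]: Main track relay malfunctions=occurs, Right axle counter offline=occurs, Signal lamp fails=occurs, Track circuit inoperative=not → not all inputs occur → does not occur.
Rail signal shows false clear [AND]: Interlocking logic down=occurs, Vital path lost=not → not all inputs occur → does not occur.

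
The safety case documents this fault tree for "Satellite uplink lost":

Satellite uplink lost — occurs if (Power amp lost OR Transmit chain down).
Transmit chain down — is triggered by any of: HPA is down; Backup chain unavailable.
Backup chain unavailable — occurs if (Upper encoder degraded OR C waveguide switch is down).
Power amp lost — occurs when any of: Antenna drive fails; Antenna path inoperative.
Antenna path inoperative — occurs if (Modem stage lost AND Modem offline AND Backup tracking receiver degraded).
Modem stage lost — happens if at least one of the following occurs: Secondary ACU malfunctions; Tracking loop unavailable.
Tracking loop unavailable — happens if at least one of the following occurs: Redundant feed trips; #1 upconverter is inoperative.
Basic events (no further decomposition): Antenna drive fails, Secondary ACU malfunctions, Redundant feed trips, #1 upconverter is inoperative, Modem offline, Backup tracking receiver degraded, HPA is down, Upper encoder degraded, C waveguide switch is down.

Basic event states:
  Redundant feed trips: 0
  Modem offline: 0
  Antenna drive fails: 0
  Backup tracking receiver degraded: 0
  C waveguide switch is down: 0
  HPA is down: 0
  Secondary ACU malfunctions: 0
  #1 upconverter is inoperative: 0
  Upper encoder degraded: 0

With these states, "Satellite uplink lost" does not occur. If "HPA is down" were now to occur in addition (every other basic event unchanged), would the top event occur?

Yes

Counterfactual: set "HPA is down" to occurred.
Tracking loop unavailable [OR]: Redundant feed trips=not, #1 upconverter is inoperative=not → no input occurs → does not occur.
Modem stage lost [OR]: Secondary ACU malfunctions=not, Tracking loop unavailable=not → no input occurs → does not occur.
Antenna path inoperative [AND]: Modem stage lost=not, Modem offline=not, Backup tracking receiver degraded=not → not all inputs occur → does not occur.
Power amp lost [OR]: Antenna drive fails=not, Antenna path inoperative=not → no input occurs → does not occur.
Backup chain unavailable [OR]: Upper encoder degraded=not, C waveguide switch is down=not → no input occurs → does not occur.
Transmit chain down [OR]: HPA is down=occurs, Backup chain unavailable=not → at least one input occurs → occurs.
Satellite uplink lost [OR]: Power amp lost=not, Transmit chain down=occurs → at least one input occurs → occurs.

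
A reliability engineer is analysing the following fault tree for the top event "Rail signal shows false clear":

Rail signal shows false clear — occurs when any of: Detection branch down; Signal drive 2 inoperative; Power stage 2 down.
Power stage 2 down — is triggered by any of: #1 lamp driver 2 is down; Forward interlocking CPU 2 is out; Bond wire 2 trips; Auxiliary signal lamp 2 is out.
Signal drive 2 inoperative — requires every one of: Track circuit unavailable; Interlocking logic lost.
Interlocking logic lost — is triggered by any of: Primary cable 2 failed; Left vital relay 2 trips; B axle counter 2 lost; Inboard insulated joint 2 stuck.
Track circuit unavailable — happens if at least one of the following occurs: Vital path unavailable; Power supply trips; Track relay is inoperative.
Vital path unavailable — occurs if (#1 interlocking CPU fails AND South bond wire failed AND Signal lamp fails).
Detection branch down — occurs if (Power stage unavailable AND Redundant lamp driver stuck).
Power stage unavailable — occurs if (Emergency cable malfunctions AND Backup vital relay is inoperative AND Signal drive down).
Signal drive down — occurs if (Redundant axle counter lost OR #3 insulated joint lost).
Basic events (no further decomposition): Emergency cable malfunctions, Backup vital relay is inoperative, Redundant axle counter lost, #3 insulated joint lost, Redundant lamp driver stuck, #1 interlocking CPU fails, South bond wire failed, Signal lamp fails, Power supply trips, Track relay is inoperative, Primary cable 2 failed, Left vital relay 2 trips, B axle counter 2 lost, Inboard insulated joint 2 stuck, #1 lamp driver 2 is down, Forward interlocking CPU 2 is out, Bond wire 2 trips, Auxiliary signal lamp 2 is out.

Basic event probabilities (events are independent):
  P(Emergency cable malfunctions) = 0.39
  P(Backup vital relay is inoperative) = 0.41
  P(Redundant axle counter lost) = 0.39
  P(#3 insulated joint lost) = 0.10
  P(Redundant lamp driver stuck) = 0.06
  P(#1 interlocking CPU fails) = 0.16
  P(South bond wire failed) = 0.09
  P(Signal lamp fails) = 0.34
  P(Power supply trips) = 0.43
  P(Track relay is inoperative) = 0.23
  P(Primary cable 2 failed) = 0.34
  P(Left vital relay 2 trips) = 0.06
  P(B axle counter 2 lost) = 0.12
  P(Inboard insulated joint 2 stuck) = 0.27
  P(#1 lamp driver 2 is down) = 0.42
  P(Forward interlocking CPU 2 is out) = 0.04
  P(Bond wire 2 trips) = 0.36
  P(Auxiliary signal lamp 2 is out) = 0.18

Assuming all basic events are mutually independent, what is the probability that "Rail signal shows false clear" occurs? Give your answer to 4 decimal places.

0.8076

P(Signal drive down) [OR] = 1 − (1−0.39) × (1−0.10) = 0.451000
P(Power stage unavailable) [AND] = 0.39 × 0.41 × 0.451000 = 0.072115
P(Detection branch down) [AND] = 0.072115 × 0.06 = 0.004327
P(Vital path unavailable) [AND] = 0.16 × 0.09 × 0.34 = 0.004896
P(Track circuit unavailable) [OR] = 1 − (1−0.004896) × (1−0.43) × (1−0.23) = 0.563249
P(Interlocking logic lost) [OR] = 1 − (1−0.34) × (1−0.06) × (1−0.12) × (1−0.27) = 0.601455
P(Signal drive 2 inoperative) [AND] = 0.563249 × 0.601455 = 0.338769
P(Power stage 2 down) [OR] = 1 − (1−0.42) × (1−0.04) × (1−0.36) × (1−0.18) = 0.707791
P(Rail signal shows false clear) [OR] = 1 − (1−0.004327) × (1−0.338769) × (1−0.707791) = 0.807618
Rounded to 4 decimal places: P(Rail signal shows false clear) ≈ 0.8076.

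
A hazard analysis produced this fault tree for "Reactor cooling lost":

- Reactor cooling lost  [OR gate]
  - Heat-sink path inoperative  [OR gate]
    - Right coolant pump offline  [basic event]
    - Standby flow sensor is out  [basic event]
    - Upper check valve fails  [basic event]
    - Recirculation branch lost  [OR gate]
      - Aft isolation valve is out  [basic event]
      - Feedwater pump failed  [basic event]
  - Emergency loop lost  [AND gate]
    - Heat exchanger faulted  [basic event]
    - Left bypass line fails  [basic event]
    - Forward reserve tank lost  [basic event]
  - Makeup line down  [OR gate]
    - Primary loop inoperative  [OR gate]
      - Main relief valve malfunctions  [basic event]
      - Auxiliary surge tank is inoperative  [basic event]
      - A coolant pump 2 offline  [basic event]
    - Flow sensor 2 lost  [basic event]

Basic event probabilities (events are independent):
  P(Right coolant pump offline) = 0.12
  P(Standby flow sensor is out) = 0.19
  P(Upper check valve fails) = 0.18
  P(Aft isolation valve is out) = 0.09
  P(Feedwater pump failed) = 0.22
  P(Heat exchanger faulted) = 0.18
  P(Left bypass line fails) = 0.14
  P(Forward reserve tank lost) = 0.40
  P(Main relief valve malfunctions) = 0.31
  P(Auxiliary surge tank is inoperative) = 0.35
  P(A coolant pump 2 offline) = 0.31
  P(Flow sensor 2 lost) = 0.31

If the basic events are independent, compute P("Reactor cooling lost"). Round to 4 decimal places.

0.9123

P(Recirculation branch lost) [OR] = 1 − (1−0.09) × (1−0.22) = 0.290200
P(Heat-sink path inoperative) [OR] = 1 − (1−0.12) × (1−0.19) × (1−0.18) × (1−0.290200) = 0.585125
P(Emergency loop lost) [AND] = 0.18 × 0.14 × 0.40 = 0.010080
P(Primary loop inoperative) [OR] = 1 − (1−0.31) × (1−0.35) × (1−0.31) = 0.690535
P(Makeup line down) [OR] = 1 − (1−0.690535) × (1−0.31) = 0.786469
P(Reactor cooling lost) [OR] = 1 − (1−0.585125) × (1−0.010080) × (1−0.786469) = 0.912304
Rounded to 4 decimal places: P(Reactor cooling lost) ≈ 0.9123.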